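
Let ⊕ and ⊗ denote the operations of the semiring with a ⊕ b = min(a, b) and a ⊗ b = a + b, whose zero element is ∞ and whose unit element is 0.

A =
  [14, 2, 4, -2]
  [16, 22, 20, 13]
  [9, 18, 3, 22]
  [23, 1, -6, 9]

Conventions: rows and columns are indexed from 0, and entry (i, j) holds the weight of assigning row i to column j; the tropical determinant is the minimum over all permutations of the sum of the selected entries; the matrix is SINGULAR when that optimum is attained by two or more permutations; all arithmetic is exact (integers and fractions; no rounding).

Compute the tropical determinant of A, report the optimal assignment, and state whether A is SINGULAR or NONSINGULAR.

σ = (0, 1, 2, 3): 14 + 22 + 3 + 9 = 48
σ = (0, 1, 3, 2): 14 + 22 + 22 + (-6) = 52
σ = (0, 2, 1, 3): 14 + 20 + 18 + 9 = 61
σ = (0, 2, 3, 1): 14 + 20 + 22 + 1 = 57
σ = (0, 3, 1, 2): 14 + 13 + 18 + (-6) = 39
σ = (0, 3, 2, 1): 14 + 13 + 3 + 1 = 31
σ = (1, 0, 2, 3): 2 + 16 + 3 + 9 = 30
σ = (1, 0, 3, 2): 2 + 16 + 22 + (-6) = 34
σ = (1, 2, 0, 3): 2 + 20 + 9 + 9 = 40
σ = (1, 2, 3, 0): 2 + 20 + 22 + 23 = 67
σ = (1, 3, 0, 2): 2 + 13 + 9 + (-6) = 18
σ = (1, 3, 2, 0): 2 + 13 + 3 + 23 = 41
σ = (2, 0, 1, 3): 4 + 16 + 18 + 9 = 47
σ = (2, 0, 3, 1): 4 + 16 + 22 + 1 = 43
σ = (2, 1, 0, 3): 4 + 22 + 9 + 9 = 44
σ = (2, 1, 3, 0): 4 + 22 + 22 + 23 = 71
σ = (2, 3, 0, 1): 4 + 13 + 9 + 1 = 27
σ = (2, 3, 1, 0): 4 + 13 + 18 + 23 = 58
σ = (3, 0, 1, 2): (-2) + 16 + 18 + (-6) = 26
σ = (3, 0, 2, 1): (-2) + 16 + 3 + 1 = 18
σ = (3, 1, 0, 2): (-2) + 22 + 9 + (-6) = 23
σ = (3, 1, 2, 0): (-2) + 22 + 3 + 23 = 46
σ = (3, 2, 0, 1): (-2) + 20 + 9 + 1 = 28
σ = (3, 2, 1, 0): (-2) + 20 + 18 + 23 = 59
Optimal value attained by: σ = (1, 3, 0, 2).
Answer: det⊕(A) = 18; verdict: SINGULAR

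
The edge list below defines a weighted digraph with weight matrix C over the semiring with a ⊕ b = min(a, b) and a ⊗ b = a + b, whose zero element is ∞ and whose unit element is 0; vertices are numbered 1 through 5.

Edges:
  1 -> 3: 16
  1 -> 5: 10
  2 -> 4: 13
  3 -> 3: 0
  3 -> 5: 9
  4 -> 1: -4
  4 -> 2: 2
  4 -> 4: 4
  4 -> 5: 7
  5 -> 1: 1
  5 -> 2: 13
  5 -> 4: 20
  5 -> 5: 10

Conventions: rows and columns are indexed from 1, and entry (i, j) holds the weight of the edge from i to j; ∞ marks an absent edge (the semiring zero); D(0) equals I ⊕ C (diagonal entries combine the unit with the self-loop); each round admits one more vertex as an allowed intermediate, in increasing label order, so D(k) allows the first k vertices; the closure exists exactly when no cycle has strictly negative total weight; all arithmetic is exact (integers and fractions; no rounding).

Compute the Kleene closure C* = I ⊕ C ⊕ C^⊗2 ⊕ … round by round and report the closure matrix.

D(0):
  [0, ∞, 16, ∞, 10]
  [∞, 0, ∞, 13, ∞]
  [∞, ∞, 0, ∞, 9]
  [-4, 2, ∞, 0, 7]
  [1, 13, ∞, 20, 0]
D(1):
  [0, ∞, 16, ∞, 10]
  [∞, 0, ∞, 13, ∞]
  [∞, ∞, 0, ∞, 9]
  [-4, 2, 12, 0, 6]
  [1, 13, 17, 20, 0]
D(2):
  [0, ∞, 16, ∞, 10]
  [∞, 0, ∞, 13, ∞]
  [∞, ∞, 0, ∞, 9]
  [-4, 2, 12, 0, 6]
  [1, 13, 17, 20, 0]
D(3):
  [0, ∞, 16, ∞, 10]
  [∞, 0, ∞, 13, ∞]
  [∞, ∞, 0, ∞, 9]
  [-4, 2, 12, 0, 6]
  [1, 13, 17, 20, 0]
D(4):
  [0, ∞, 16, ∞, 10]
  [9, 0, 25, 13, 19]
  [∞, ∞, 0, ∞, 9]
  [-4, 2, 12, 0, 6]
  [1, 13, 17, 20, 0]
D(5):
  [0, 23, 16, 30, 10]
  [9, 0, 25, 13, 19]
  [10, 22, 0, 29, 9]
  [-4, 2, 12, 0, 6]
  [1, 13, 17, 20, 0]
Answer: C* = [[0, 23, 16, 30, 10], [9, 0, 25, 13, 19], [10, 22, 0, 29, 9], [-4, 2, 12, 0, 6], [1, 13, 17, 20, 0]]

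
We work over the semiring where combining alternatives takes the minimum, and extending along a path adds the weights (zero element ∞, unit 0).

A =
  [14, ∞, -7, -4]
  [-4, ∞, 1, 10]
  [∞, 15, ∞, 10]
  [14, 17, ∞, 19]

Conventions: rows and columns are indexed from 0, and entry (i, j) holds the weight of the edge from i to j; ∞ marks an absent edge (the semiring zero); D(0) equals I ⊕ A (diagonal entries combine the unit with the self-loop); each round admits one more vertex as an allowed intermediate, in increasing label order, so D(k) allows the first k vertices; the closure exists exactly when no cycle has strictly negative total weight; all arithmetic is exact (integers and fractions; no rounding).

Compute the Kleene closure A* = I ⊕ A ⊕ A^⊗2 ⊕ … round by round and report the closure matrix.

D(0):
  [0, ∞, -7, -4]
  [-4, 0, 1, 10]
  [∞, 15, 0, 10]
  [14, 17, ∞, 0]
D(1):
  [0, ∞, -7, -4]
  [-4, 0, -11, -8]
  [∞, 15, 0, 10]
  [14, 17, 7, 0]
D(2):
  [0, ∞, -7, -4]
  [-4, 0, -11, -8]
  [11, 15, 0, 7]
  [13, 17, 6, 0]
D(3):
  [0, 8, -7, -4]
  [-4, 0, -11, -8]
  [11, 15, 0, 7]
  [13, 17, 6, 0]
D(4):
  [0, 8, -7, -4]
  [-4, 0, -11, -8]
  [11, 15, 0, 7]
  [13, 17, 6, 0]
Answer: A* = [[0, 8, -7, -4], [-4, 0, -11, -8], [11, 15, 0, 7], [13, 17, 6, 0]]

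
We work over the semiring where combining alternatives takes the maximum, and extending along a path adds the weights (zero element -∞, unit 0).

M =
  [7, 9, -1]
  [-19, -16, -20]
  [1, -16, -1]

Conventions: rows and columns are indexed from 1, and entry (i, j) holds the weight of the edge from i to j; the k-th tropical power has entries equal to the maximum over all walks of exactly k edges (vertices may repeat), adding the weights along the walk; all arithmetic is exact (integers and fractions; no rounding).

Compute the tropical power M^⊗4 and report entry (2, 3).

M^⊗2:
  [14, 16, 6]
  [-12, -10, -20]
  [8, 10, 0]
M^⊗3:
  [21, 23, 13]
  [-5, -3, -13]
  [15, 17, 7]
M^⊗4:
  [28, 30, 20]
  [2, 4, -6]
  [22, 24, 14]
Key observation: the optimum is the walk 2->1->1->1->3, with weight (-19) + 7 + 7 + (-1) = -6.
Optimal value attained by: walk 2->1->1->1->3.
Answer: (M^⊗4)[2][3] = -6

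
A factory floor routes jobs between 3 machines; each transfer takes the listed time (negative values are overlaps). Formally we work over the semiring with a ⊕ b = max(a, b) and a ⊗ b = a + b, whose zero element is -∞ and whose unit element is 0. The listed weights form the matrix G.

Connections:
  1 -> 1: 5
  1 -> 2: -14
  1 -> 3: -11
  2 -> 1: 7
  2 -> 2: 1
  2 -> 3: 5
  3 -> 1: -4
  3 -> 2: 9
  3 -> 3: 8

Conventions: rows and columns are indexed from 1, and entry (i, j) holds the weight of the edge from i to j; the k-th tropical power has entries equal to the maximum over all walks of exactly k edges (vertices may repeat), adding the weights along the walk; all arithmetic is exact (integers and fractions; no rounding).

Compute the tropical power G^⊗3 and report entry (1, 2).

G^⊗2:
  [10, -2, -3]
  [12, 14, 13]
  [16, 17, 16]
G^⊗3:
  [15, 6, 5]
  [21, 22, 21]
  [24, 25, 24]
Key observation: the optimum is the walk 1->3->3->2, with weight (-11) + 8 + 9 = 6.
Optimal value attained by: walk 1->3->3->2.
Answer: (G^⊗3)[1][2] = 6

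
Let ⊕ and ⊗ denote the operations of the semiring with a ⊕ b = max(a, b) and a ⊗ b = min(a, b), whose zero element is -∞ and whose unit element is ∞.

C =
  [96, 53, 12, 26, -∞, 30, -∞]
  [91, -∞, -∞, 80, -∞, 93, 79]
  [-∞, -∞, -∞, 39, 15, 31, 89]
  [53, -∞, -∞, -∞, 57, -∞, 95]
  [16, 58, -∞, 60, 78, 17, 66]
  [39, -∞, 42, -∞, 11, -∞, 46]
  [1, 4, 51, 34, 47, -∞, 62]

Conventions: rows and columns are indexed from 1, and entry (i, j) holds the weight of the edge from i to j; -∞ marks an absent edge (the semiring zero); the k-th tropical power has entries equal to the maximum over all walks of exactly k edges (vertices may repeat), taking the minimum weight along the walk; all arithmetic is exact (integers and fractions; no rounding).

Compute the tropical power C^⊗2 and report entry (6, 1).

C^⊗2:
  [96, 53, 30, 53, 26, 53, 53]
  [91, 53, 51, 34, 57, 30, 80]
  [39, 15, 51, 34, 47, 15, 62]
  [53, 57, 51, 57, 57, 30, 62]
  [58, 58, 51, 60, 78, 58, 66]
  [39, 39, 46, 39, 46, 31, 46]
  [34, 47, 51, 47, 47, 31, 62]
Key observation: the optimum is the walk 6->1->1, with weight 39 min 96 = 39.
Optimal value attained by: walk 6->1->1.
Answer: (C^⊗2)[6][1] = 39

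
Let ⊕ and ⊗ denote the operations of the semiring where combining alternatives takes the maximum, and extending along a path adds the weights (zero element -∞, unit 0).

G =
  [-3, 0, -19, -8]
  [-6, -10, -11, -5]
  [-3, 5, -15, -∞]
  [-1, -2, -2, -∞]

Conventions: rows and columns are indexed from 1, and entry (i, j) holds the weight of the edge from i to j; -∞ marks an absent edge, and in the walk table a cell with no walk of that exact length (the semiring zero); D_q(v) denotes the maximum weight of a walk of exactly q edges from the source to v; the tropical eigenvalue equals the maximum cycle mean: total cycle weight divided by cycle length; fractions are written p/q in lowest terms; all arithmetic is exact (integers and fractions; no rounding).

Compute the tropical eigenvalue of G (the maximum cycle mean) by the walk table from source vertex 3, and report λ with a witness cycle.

q=0: [-∞, -∞, 0, -∞]
q=1: [-3, 5, -15, -∞]
q=2: [-1, -3, -6, 0]
q=3: [-1, -1, -2, -8]
q=4: [-4, 3, -10, -6]
Optimal cycle mean attained by: cycle 2->4->3->2, total (-5) + (-2) + 5, length 3.
Answer: λ = -2/3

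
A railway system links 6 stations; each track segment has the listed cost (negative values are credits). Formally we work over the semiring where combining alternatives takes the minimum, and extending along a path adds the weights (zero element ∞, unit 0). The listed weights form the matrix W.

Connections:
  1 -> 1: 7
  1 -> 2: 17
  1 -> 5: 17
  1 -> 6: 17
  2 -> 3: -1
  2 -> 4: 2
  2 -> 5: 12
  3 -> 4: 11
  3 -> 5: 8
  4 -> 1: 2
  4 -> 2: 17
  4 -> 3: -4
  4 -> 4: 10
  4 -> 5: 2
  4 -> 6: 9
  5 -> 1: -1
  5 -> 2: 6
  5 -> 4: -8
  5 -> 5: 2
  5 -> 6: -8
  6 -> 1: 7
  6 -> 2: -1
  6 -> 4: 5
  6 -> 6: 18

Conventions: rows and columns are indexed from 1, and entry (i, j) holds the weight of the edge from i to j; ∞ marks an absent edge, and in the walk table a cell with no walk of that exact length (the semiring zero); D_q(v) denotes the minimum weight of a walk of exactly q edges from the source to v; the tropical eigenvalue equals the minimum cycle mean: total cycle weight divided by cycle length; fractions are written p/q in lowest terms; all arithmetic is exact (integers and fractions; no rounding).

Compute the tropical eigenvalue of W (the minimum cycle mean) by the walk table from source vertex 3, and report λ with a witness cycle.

q=0: [∞, ∞, 0, ∞, ∞, ∞]
q=1: [∞, ∞, ∞, 11, 8, ∞]
q=2: [7, 14, 7, 0, 10, 0]
q=3: [2, -1, -4, 2, 2, 2]
q=4: [1, 1, -2, -6, 4, -6]
q=5: [-4, -7, -10, -4, -4, -4]
q=6: [-5, -5, -8, -12, -2, -12]
Optimal cycle mean attained by: cycle 4->5->4, total 2 + (-8), length 2.
Answer: λ = -3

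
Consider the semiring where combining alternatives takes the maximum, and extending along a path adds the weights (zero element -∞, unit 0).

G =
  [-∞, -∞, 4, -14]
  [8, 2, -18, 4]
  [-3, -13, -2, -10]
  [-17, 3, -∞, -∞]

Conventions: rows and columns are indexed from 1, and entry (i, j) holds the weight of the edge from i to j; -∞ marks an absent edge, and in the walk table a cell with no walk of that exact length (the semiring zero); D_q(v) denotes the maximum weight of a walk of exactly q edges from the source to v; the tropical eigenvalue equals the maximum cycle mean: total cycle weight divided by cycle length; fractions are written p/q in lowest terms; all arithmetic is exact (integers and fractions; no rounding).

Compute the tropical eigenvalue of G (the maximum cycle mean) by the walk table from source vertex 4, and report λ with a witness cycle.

q=0: [-∞, -∞, -∞, 0]
q=1: [-17, 3, -∞, -∞]
q=2: [11, 5, -13, 7]
q=3: [13, 10, 15, 9]
q=4: [18, 12, 17, 14]
Optimal cycle mean attained by: cycle 2->4->2, total 4 + 3, length 2.
Answer: λ = 7/2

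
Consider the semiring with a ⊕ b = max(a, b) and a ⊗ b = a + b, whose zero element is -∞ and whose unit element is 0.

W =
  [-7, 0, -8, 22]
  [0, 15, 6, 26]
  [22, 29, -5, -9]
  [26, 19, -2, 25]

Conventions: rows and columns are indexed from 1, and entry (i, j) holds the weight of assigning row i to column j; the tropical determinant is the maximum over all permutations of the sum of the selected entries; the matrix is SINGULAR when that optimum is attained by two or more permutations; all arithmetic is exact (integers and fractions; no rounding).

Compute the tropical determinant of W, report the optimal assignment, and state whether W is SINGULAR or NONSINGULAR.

σ = (1, 2, 3, 4): (-7) + 15 + (-5) + 25 = 28
σ = (1, 2, 4, 3): (-7) + 15 + (-9) + (-2) = -3
σ = (1, 3, 2, 4): (-7) + 6 + 29 + 25 = 53
σ = (1, 3, 4, 2): (-7) + 6 + (-9) + 19 = 9
σ = (1, 4, 2, 3): (-7) + 26 + 29 + (-2) = 46
σ = (1, 4, 3, 2): (-7) + 26 + (-5) + 19 = 33
σ = (2, 1, 3, 4): 0 + 0 + (-5) + 25 = 20
σ = (2, 1, 4, 3): 0 + 0 + (-9) + (-2) = -11
σ = (2, 3, 1, 4): 0 + 6 + 22 + 25 = 53
σ = (2, 3, 4, 1): 0 + 6 + (-9) + 26 = 23
σ = (2, 4, 1, 3): 0 + 26 + 22 + (-2) = 46
σ = (2, 4, 3, 1): 0 + 26 + (-5) + 26 = 47
σ = (3, 1, 2, 4): (-8) + 0 + 29 + 25 = 46
σ = (3, 1, 4, 2): (-8) + 0 + (-9) + 19 = 2
σ = (3, 2, 1, 4): (-8) + 15 + 22 + 25 = 54
σ = (3, 2, 4, 1): (-8) + 15 + (-9) + 26 = 24
σ = (3, 4, 1, 2): (-8) + 26 + 22 + 19 = 59
σ = (3, 4, 2, 1): (-8) + 26 + 29 + 26 = 73
σ = (4, 1, 2, 3): 22 + 0 + 29 + (-2) = 49
σ = (4, 1, 3, 2): 22 + 0 + (-5) + 19 = 36
σ = (4, 2, 1, 3): 22 + 15 + 22 + (-2) = 57
σ = (4, 2, 3, 1): 22 + 15 + (-5) + 26 = 58
σ = (4, 3, 1, 2): 22 + 6 + 22 + 19 = 69
σ = (4, 3, 2, 1): 22 + 6 + 29 + 26 = 83
Optimal value attained by: σ = (4, 3, 2, 1).
Answer: det⊕(W) = 83; verdict: NONSINGULAR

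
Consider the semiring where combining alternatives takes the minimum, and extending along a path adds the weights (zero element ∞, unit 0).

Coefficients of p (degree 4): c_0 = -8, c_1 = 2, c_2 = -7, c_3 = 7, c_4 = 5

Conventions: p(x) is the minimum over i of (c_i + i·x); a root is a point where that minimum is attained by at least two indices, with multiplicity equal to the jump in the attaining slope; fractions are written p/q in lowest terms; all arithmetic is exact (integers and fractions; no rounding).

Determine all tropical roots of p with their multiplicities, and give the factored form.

hull edge (i=0, c=-8) to (i=2, c=-7): slope 1/2, span 2
hull edge (i=2, c=-7) to (i=4, c=5): slope 6, span 2
Factored form: p(x) = 5 ⊗ (x ⊕ (-6)) ⊗ (x ⊕ (-6)) ⊗ (x ⊕ (-1/2)) ⊗ (x ⊕ (-1/2))
Answer: roots = -6 (mult 2), -1/2 (mult 2)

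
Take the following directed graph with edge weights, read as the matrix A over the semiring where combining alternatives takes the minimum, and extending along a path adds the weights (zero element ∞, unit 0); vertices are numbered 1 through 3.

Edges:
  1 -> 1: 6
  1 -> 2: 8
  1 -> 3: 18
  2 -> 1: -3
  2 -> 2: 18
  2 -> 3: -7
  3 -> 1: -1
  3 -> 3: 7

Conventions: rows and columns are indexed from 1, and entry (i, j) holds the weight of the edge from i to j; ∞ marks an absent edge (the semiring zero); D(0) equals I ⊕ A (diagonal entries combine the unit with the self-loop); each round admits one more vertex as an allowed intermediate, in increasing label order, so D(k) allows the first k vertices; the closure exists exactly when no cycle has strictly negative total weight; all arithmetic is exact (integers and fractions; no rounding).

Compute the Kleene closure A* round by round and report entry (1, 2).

D(0):
  [0, 8, 18]
  [-3, 0, -7]
  [-1, ∞, 0]
D(1):
  [0, 8, 18]
  [-3, 0, -7]
  [-1, 7, 0]
D(2):
  [0, 8, 1]
  [-3, 0, -7]
  [-1, 7, 0]
D(3):
  [0, 8, 1]
  [-8, 0, -7]
  [-1, 7, 0]
Answer: A*[1][2] = 8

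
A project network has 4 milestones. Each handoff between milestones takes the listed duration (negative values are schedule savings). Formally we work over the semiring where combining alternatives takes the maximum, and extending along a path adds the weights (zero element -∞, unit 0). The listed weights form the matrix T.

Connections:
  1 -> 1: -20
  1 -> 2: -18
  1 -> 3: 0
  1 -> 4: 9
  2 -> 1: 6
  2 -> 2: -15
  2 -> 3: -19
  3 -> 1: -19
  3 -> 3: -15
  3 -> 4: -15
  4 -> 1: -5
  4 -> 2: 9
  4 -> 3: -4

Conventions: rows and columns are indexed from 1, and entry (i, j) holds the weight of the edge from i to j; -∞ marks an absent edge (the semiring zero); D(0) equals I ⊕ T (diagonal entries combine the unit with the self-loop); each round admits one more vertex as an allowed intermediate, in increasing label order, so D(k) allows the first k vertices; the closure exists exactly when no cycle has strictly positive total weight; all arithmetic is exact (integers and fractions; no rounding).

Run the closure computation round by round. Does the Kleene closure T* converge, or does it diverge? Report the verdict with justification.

D(0):
  [0, -18, 0, 9]
  [6, 0, -19, -∞]
  [-19, -∞, 0, -15]
  [-5, 9, -4, 0]
Detection: at round 1, diagonal entry (4, 4) turns strictly positive.
Key observation: the cycle 4->1->4 has total weight (-5) + 9, which is strictly positive.
Answer: DIVERGES — positive cycle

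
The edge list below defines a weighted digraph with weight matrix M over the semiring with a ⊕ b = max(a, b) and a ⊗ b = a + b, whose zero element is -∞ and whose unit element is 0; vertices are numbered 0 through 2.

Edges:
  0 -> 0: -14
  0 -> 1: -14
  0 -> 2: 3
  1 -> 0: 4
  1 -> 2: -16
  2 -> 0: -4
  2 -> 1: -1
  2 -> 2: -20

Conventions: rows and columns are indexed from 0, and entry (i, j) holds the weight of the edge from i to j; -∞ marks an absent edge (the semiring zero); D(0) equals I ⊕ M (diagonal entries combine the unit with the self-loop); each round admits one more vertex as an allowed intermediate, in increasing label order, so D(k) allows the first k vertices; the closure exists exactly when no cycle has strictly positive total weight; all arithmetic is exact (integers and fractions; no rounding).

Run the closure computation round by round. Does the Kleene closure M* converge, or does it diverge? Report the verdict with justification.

D(0):
  [0, -14, 3]
  [4, 0, -16]
  [-4, -1, 0]
D(1):
  [0, -14, 3]
  [4, 0, 7]
  [-4, -1, 0]
Detection: at round 2, diagonal entry (2, 2) turns strictly positive.
Key observation: the cycle 2->1->0->2 has total weight (-1) + 4 + 3, which is strictly positive.
Answer: DIVERGES — positive cycle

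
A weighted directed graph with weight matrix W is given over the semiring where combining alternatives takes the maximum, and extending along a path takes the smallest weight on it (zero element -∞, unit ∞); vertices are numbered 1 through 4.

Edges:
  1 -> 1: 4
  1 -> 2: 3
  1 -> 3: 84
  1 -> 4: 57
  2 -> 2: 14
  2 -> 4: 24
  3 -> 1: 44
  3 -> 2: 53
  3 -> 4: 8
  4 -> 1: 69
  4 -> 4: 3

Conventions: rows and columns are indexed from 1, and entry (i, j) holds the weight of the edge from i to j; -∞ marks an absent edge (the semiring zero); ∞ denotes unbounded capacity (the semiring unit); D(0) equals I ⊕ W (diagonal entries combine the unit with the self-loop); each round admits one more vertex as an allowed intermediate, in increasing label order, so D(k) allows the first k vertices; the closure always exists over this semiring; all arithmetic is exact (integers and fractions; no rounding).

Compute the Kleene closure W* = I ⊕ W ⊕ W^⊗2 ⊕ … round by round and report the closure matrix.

D(0):
  [∞, 3, 84, 57]
  [-∞, ∞, -∞, 24]
  [44, 53, ∞, 8]
  [69, -∞, -∞, ∞]
D(1):
  [∞, 3, 84, 57]
  [-∞, ∞, -∞, 24]
  [44, 53, ∞, 44]
  [69, 3, 69, ∞]
D(2):
  [∞, 3, 84, 57]
  [-∞, ∞, -∞, 24]
  [44, 53, ∞, 44]
  [69, 3, 69, ∞]
D(3):
  [∞, 53, 84, 57]
  [-∞, ∞, -∞, 24]
  [44, 53, ∞, 44]
  [69, 53, 69, ∞]
D(4):
  [∞, 53, 84, 57]
  [24, ∞, 24, 24]
  [44, 53, ∞, 44]
  [69, 53, 69, ∞]
Answer: W* = [[∞, 53, 84, 57], [24, ∞, 24, 24], [44, 53, ∞, 44], [69, 53, 69, ∞]]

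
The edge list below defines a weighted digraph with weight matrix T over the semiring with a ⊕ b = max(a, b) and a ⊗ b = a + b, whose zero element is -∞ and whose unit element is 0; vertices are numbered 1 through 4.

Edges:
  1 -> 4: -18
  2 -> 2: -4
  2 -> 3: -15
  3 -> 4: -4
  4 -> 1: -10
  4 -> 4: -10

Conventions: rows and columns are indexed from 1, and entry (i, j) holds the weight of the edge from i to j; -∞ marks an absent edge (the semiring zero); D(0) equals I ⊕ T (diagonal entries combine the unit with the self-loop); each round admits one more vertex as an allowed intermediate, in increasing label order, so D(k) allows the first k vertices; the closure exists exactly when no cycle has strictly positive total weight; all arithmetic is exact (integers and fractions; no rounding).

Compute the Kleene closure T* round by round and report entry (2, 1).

D(0):
  [0, -∞, -∞, -18]
  [-∞, 0, -15, -∞]
  [-∞, -∞, 0, -4]
  [-10, -∞, -∞, 0]
D(1):
  [0, -∞, -∞, -18]
  [-∞, 0, -15, -∞]
  [-∞, -∞, 0, -4]
  [-10, -∞, -∞, 0]
D(2):
  [0, -∞, -∞, -18]
  [-∞, 0, -15, -∞]
  [-∞, -∞, 0, -4]
  [-10, -∞, -∞, 0]
D(3):
  [0, -∞, -∞, -18]
  [-∞, 0, -15, -19]
  [-∞, -∞, 0, -4]
  [-10, -∞, -∞, 0]
D(4):
  [0, -∞, -∞, -18]
  [-29, 0, -15, -19]
  [-14, -∞, 0, -4]
  [-10, -∞, -∞, 0]
Answer: T*[2][1] = -29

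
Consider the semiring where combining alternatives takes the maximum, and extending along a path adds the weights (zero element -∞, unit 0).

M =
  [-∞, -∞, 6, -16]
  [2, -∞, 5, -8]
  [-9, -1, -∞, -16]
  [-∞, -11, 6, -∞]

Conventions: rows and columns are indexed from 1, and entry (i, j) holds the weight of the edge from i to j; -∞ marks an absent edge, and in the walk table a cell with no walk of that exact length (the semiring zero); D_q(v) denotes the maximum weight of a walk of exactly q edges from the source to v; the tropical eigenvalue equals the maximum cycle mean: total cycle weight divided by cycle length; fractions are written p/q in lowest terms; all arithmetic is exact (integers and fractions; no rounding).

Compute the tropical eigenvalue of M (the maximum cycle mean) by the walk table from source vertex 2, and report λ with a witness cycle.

q=0: [-∞, 0, -∞, -∞]
q=1: [2, -∞, 5, -8]
q=2: [-4, 4, 8, -11]
q=3: [6, 7, 9, -4]
q=4: [9, 8, 12, -1]
Optimal cycle mean attained by: cycle 1->3->2->1, total 6 + (-1) + 2, length 3.
Answer: λ = 7/3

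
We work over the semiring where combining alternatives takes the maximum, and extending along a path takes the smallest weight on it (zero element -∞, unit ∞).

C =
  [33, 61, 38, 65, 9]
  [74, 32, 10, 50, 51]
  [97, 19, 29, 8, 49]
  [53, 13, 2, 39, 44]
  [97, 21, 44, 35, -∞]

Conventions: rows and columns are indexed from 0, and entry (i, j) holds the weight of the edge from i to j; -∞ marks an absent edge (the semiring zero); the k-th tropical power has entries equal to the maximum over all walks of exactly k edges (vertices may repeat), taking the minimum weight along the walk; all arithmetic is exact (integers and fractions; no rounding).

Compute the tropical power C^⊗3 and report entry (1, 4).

C^⊗2:
  [61, 33, 33, 50, 51]
  [51, 61, 44, 65, 44]
  [49, 61, 44, 65, 29]
  [44, 53, 44, 53, 39]
  [44, 61, 38, 65, 44]
C^⊗3:
  [51, 61, 44, 61, 44]
  [61, 51, 44, 51, 51]
  [61, 49, 38, 50, 51]
  [53, 44, 39, 50, 51]
  [61, 44, 44, 50, 51]
Key observation: the optimum is the walk 1->0->1->4, with weight 74 min 61 min 51 = 51.
Optimal value attained by: walk 1->0->1->4.
Answer: (C^⊗3)[1][4] = 51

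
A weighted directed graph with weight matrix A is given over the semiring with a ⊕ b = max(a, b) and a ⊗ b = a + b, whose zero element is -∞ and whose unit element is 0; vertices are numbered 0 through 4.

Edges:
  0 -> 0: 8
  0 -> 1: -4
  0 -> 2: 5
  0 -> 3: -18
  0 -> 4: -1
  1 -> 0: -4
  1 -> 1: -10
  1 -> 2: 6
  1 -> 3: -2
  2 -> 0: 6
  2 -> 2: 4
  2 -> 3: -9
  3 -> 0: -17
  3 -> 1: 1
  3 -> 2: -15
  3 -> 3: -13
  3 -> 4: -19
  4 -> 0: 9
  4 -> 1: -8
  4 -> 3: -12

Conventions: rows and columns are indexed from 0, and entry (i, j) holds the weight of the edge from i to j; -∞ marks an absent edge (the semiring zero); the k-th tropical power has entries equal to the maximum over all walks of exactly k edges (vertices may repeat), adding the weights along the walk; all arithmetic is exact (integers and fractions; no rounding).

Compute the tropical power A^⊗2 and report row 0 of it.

A^⊗2:
  [16, 4, 13, -4, 7]
  [12, -1, 10, -3, -5]
  [14, 2, 11, -5, 5]
  [-3, -9, 7, -1, -18]
  [17, 5, 14, -9, 8]
Answer: row 0 of A^⊗2 = [16, 4, 13, -4, 7]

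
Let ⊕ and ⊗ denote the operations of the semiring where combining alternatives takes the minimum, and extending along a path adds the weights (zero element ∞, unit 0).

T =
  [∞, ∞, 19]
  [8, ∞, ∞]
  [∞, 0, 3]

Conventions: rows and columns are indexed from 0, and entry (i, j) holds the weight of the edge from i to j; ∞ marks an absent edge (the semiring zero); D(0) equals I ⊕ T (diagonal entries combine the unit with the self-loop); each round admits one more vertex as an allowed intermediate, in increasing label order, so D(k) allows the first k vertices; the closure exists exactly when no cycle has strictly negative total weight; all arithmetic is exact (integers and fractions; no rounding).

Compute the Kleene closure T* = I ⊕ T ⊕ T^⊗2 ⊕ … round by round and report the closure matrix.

D(0):
  [0, ∞, 19]
  [8, 0, ∞]
  [∞, 0, 0]
D(1):
  [0, ∞, 19]
  [8, 0, 27]
  [∞, 0, 0]
D(2):
  [0, ∞, 19]
  [8, 0, 27]
  [8, 0, 0]
D(3):
  [0, 19, 19]
  [8, 0, 27]
  [8, 0, 0]
Answer: T* = [[0, 19, 19], [8, 0, 27], [8, 0, 0]]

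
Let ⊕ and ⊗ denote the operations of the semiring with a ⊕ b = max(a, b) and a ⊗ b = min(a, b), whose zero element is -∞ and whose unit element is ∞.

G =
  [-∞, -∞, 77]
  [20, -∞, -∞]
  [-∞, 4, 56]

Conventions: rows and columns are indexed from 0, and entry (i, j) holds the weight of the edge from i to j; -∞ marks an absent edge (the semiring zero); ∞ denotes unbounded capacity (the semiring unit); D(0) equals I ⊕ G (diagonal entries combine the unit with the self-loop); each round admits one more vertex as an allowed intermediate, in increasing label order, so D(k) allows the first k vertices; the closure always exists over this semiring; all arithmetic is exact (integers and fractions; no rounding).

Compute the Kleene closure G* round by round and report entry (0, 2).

D(0):
  [∞, -∞, 77]
  [20, ∞, -∞]
  [-∞, 4, ∞]
D(1):
  [∞, -∞, 77]
  [20, ∞, 20]
  [-∞, 4, ∞]
D(2):
  [∞, -∞, 77]
  [20, ∞, 20]
  [4, 4, ∞]
D(3):
  [∞, 4, 77]
  [20, ∞, 20]
  [4, 4, ∞]
Answer: G*[0][2] = 77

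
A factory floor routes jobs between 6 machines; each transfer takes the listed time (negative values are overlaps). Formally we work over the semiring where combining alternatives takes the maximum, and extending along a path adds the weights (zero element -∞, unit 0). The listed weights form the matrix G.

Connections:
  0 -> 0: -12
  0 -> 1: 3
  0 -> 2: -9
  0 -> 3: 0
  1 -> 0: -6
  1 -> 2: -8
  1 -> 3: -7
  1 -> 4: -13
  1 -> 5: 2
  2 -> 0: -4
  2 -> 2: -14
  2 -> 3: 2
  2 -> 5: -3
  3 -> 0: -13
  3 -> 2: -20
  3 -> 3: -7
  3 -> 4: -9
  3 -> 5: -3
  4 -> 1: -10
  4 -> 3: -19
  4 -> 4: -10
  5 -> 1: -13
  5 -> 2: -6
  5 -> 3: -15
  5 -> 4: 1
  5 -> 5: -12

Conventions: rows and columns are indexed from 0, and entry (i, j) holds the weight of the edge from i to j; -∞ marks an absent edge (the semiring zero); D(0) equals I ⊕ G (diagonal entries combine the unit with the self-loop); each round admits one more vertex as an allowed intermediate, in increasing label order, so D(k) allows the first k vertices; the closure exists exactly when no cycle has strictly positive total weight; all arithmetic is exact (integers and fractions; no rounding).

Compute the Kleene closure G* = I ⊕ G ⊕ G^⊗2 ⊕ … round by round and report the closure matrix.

D(0):
  [0, 3, -9, 0, -∞, -∞]
  [-6, 0, -8, -7, -13, 2]
  [-4, -∞, 0, 2, -∞, -3]
  [-13, -∞, -20, 0, -9, -3]
  [-∞, -10, -∞, -19, 0, -∞]
  [-∞, -13, -6, -15, 1, 0]
D(1):
  [0, 3, -9, 0, -∞, -∞]
  [-6, 0, -8, -6, -13, 2]
  [-4, -1, 0, 2, -∞, -3]
  [-13, -10, -20, 0, -9, -3]
  [-∞, -10, -∞, -19, 0, -∞]
  [-∞, -13, -6, -15, 1, 0]
D(2):
  [0, 3, -5, 0, -10, 5]
  [-6, 0, -8, -6, -13, 2]
  [-4, -1, 0, 2, -14, 1]
  [-13, -10, -18, 0, -9, -3]
  [-16, -10, -18, -16, 0, -8]
  [-19, -13, -6, -15, 1, 0]
D(3):
  [0, 3, -5, 0, -10, 5]
  [-6, 0, -8, -6, -13, 2]
  [-4, -1, 0, 2, -14, 1]
  [-13, -10, -18, 0, -9, -3]
  [-16, -10, -18, -16, 0, -8]
  [-10, -7, -6, -4, 1, 0]
D(4):
  [0, 3, -5, 0, -9, 5]
  [-6, 0, -8, -6, -13, 2]
  [-4, -1, 0, 2, -7, 1]
  [-13, -10, -18, 0, -9, -3]
  [-16, -10, -18, -16, 0, -8]
  [-10, -7, -6, -4, 1, 0]
D(5):
  [0, 3, -5, 0, -9, 5]
  [-6, 0, -8, -6, -13, 2]
  [-4, -1, 0, 2, -7, 1]
  [-13, -10, -18, 0, -9, -3]
  [-16, -10, -18, -16, 0, -8]
  [-10, -7, -6, -4, 1, 0]
D(6):
  [0, 3, -1, 1, 6, 5]
  [-6, 0, -4, -2, 3, 2]
  [-4, -1, 0, 2, 2, 1]
  [-13, -10, -9, 0, -2, -3]
  [-16, -10, -14, -12, 0, -8]
  [-10, -7, -6, -4, 1, 0]
Answer: G* = [[0, 3, -1, 1, 6, 5], [-6, 0, -4, -2, 3, 2], [-4, -1, 0, 2, 2, 1], [-13, -10, -9, 0, -2, -3], [-16, -10, -14, -12, 0, -8], [-10, -7, -6, -4, 1, 0]]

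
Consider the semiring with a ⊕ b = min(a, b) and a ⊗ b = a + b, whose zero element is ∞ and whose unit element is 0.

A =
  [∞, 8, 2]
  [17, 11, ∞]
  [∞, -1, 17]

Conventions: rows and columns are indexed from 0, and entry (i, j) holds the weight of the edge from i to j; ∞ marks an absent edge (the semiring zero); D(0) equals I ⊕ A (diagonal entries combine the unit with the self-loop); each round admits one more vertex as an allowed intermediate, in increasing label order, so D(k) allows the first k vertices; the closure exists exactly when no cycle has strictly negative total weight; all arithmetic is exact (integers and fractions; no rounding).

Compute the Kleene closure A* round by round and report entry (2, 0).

D(0):
  [0, 8, 2]
  [17, 0, ∞]
  [∞, -1, 0]
D(1):
  [0, 8, 2]
  [17, 0, 19]
  [∞, -1, 0]
D(2):
  [0, 8, 2]
  [17, 0, 19]
  [16, -1, 0]
D(3):
  [0, 1, 2]
  [17, 0, 19]
  [16, -1, 0]
Answer: A*[2][0] = 16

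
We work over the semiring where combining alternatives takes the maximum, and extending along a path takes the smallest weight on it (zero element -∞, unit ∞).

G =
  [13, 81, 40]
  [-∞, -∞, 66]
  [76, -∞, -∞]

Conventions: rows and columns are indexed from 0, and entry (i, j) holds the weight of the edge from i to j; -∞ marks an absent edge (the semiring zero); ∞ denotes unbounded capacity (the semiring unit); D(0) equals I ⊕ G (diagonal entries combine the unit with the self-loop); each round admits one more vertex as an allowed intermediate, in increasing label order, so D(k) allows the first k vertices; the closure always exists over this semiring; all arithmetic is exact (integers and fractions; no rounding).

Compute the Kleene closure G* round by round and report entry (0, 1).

D(0):
  [∞, 81, 40]
  [-∞, ∞, 66]
  [76, -∞, ∞]
D(1):
  [∞, 81, 40]
  [-∞, ∞, 66]
  [76, 76, ∞]
D(2):
  [∞, 81, 66]
  [-∞, ∞, 66]
  [76, 76, ∞]
D(3):
  [∞, 81, 66]
  [66, ∞, 66]
  [76, 76, ∞]
Answer: G*[0][1] = 81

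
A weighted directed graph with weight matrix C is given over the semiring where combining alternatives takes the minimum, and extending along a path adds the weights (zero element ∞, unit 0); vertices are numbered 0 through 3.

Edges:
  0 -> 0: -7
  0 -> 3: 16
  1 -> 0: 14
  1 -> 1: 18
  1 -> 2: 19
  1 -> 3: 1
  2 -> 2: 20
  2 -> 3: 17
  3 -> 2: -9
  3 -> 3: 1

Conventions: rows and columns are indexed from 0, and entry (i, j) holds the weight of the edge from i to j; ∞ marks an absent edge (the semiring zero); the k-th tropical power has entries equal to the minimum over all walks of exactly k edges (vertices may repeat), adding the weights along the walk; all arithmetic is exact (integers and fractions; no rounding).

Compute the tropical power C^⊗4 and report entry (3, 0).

C^⊗2:
  [-14, ∞, 7, 9]
  [7, 36, -8, 2]
  [∞, ∞, 8, 18]
  [∞, ∞, -8, 2]
C^⊗3:
  [-21, ∞, 0, 2]
  [0, 54, -7, 3]
  [∞, ∞, 9, 19]
  [∞, ∞, -7, 3]
C^⊗4:
  [-28, ∞, -7, -5]
  [-7, 72, -6, 4]
  [∞, ∞, 10, 20]
  [∞, ∞, -6, 4]
Key observation: no walk of exactly 4 edges connects these vertices, so the entry is the semiring zero.
Answer: (C^⊗4)[3][0] = ∞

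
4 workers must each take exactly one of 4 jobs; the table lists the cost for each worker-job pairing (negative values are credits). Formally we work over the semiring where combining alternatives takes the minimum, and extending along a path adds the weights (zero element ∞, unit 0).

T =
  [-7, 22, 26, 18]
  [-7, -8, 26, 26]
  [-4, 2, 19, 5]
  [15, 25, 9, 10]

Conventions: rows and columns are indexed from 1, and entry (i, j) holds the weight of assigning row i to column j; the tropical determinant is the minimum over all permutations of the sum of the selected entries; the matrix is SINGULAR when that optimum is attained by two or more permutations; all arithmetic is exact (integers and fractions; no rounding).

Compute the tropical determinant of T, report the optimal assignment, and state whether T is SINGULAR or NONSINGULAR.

σ = (1, 2, 3, 4): (-7) + (-8) + 19 + 10 = 14
σ = (1, 2, 4, 3): (-7) + (-8) + 5 + 9 = -1
σ = (1, 3, 2, 4): (-7) + 26 + 2 + 10 = 31
σ = (1, 3, 4, 2): (-7) + 26 + 5 + 25 = 49
σ = (1, 4, 2, 3): (-7) + 26 + 2 + 9 = 30
σ = (1, 4, 3, 2): (-7) + 26 + 19 + 25 = 63
σ = (2, 1, 3, 4): 22 + (-7) + 19 + 10 = 44
σ = (2, 1, 4, 3): 22 + (-7) + 5 + 9 = 29
σ = (2, 3, 1, 4): 22 + 26 + (-4) + 10 = 54
σ = (2, 3, 4, 1): 22 + 26 + 5 + 15 = 68
σ = (2, 4, 1, 3): 22 + 26 + (-4) + 9 = 53
σ = (2, 4, 3, 1): 22 + 26 + 19 + 15 = 82
σ = (3, 1, 2, 4): 26 + (-7) + 2 + 10 = 31
σ = (3, 1, 4, 2): 26 + (-7) + 5 + 25 = 49
σ = (3, 2, 1, 4): 26 + (-8) + (-4) + 10 = 24
σ = (3, 2, 4, 1): 26 + (-8) + 5 + 15 = 38
σ = (3, 4, 1, 2): 26 + 26 + (-4) + 25 = 73
σ = (3, 4, 2, 1): 26 + 26 + 2 + 15 = 69
σ = (4, 1, 2, 3): 18 + (-7) + 2 + 9 = 22
σ = (4, 1, 3, 2): 18 + (-7) + 19 + 25 = 55
σ = (4, 2, 1, 3): 18 + (-8) + (-4) + 9 = 15
σ = (4, 2, 3, 1): 18 + (-8) + 19 + 15 = 44
σ = (4, 3, 1, 2): 18 + 26 + (-4) + 25 = 65
σ = (4, 3, 2, 1): 18 + 26 + 2 + 15 = 61
Optimal value attained by: σ = (1, 2, 4, 3).
Answer: det⊕(T) = -1; verdict: NONSINGULAR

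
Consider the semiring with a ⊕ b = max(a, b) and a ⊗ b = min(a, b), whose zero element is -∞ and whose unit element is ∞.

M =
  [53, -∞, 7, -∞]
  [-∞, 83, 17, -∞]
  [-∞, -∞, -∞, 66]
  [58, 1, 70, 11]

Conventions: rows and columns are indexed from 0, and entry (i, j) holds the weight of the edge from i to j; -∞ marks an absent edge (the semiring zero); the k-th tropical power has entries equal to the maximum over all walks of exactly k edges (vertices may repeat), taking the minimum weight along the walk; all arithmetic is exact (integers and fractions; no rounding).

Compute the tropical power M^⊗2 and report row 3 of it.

M^⊗2:
  [53, -∞, 7, 7]
  [-∞, 83, 17, 17]
  [58, 1, 66, 11]
  [53, 1, 11, 66]
Answer: row 3 of M^⊗2 = [53, 1, 11, 66]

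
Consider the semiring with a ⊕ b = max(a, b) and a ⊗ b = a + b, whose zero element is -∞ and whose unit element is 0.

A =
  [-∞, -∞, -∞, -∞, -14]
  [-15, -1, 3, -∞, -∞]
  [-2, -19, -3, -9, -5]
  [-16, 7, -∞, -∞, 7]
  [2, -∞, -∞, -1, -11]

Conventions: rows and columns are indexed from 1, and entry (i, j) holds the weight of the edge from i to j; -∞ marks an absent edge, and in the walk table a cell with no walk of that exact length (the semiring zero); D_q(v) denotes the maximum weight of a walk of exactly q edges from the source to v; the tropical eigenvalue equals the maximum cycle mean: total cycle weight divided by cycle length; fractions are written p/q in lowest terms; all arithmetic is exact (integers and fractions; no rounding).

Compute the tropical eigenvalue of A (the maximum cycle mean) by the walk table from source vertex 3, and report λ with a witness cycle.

q=0: [-∞, -∞, 0, -∞, -∞]
q=1: [-2, -19, -3, -9, -5]
q=2: [-3, -2, -6, -6, -2]
q=3: [0, 1, 1, -3, 1]
q=4: [3, 4, 4, 0, 4]
q=5: [6, 7, 7, 3, 7]
Optimal cycle mean attained by: cycle 4->5->4, total 7 + (-1), length 2.
Answer: λ = 3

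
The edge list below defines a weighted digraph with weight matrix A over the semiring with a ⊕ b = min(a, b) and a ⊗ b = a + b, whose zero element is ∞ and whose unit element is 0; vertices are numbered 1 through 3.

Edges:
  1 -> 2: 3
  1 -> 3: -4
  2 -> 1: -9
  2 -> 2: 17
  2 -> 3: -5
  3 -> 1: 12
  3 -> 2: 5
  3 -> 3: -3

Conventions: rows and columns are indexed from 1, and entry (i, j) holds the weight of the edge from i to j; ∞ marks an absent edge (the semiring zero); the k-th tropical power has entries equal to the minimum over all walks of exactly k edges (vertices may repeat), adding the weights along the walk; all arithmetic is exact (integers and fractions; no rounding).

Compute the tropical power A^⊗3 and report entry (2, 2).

A^⊗2:
  [-6, 1, -7]
  [7, -6, -13]
  [-4, 2, -6]
A^⊗3:
  [-8, -3, -10]
  [-15, -8, -16]
  [-7, -1, -9]
Key observation: the optimum is the walk 2->1->3->2, with weight (-9) + (-4) + 5 = -8.
Optimal value attained by: walk 2->1->3->2.
Answer: (A^⊗3)[2][2] = -8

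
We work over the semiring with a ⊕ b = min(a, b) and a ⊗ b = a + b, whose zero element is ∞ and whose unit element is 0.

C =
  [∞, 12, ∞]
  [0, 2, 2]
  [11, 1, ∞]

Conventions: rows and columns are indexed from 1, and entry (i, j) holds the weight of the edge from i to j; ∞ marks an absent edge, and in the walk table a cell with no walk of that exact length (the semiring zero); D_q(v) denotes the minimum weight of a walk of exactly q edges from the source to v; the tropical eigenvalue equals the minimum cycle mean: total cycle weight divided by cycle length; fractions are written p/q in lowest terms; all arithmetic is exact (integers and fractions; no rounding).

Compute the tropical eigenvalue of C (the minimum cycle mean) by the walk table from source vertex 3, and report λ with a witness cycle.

q=0: [∞, ∞, 0]
q=1: [11, 1, ∞]
q=2: [1, 3, 3]
q=3: [3, 4, 5]
Optimal cycle mean attained by: cycle 2->3->2, total 2 + 1, length 2.
Answer: λ = 3/2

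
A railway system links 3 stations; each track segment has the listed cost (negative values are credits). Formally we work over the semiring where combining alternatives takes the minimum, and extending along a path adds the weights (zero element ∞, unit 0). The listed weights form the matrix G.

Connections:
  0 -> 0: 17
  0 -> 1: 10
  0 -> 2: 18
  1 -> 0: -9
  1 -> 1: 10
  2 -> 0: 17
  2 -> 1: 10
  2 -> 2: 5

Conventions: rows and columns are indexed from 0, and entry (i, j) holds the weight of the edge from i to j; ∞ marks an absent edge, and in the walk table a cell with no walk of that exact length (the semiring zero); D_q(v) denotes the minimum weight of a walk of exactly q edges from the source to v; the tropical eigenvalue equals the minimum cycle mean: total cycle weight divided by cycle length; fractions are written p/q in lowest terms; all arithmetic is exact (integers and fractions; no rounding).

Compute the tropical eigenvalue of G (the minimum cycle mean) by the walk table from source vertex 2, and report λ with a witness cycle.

q=0: [∞, ∞, 0]
q=1: [17, 10, 5]
q=2: [1, 15, 10]
q=3: [6, 11, 15]
Optimal cycle mean attained by: cycle 0->1->0, total 10 + (-9), length 2.
Answer: λ = 1/2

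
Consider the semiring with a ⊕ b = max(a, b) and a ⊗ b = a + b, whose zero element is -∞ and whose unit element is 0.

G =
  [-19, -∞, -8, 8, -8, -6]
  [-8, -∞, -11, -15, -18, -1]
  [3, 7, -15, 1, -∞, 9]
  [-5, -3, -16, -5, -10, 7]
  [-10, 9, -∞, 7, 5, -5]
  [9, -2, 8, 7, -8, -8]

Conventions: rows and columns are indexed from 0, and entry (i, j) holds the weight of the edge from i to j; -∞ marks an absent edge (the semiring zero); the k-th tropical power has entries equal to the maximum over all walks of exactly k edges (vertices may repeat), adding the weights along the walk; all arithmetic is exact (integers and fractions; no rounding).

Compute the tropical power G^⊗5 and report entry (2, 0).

G^⊗2:
  [3, 5, 2, 3, -2, 15]
  [8, -3, 7, 6, -9, -2]
  [18, 7, 17, 16, 1, 8]
  [16, 5, 15, 14, -1, 2]
  [4, 14, 3, 12, 10, 14]
  [11, 15, 1, 17, 1, 17]
G^⊗3:
  [24, 13, 23, 22, 7, 11]
  [10, 14, 6, 16, 0, 16]
  [20, 24, 16, 26, 10, 26]
  [18, 22, 10, 24, 8, 24]
  [23, 19, 22, 21, 15, 19]
  [26, 15, 25, 24, 9, 24]
G^⊗4:
  [26, 30, 19, 32, 16, 32]
  [25, 14, 24, 23, 8, 23]
  [35, 24, 34, 33, 18, 33]
  [33, 22, 32, 31, 16, 31]
  [28, 29, 27, 31, 20, 31]
  [33, 32, 32, 34, 18, 34]
G^⊗5:
  [41, 30, 40, 39, 24, 39]
  [32, 31, 31, 33, 17, 33]
  [42, 41, 41, 43, 27, 43]
  [40, 39, 39, 41, 25, 41]
  [40, 34, 39, 38, 25, 38]
  [43, 39, 42, 41, 26, 41]
Key observation: the optimum is the walk 2->5->0->3->5->0, with weight 9 + 9 + 8 + 7 + 9 = 42.
Optimal value attained by: walk 2->5->0->3->5->0.
Answer: (G^⊗5)[2][0] = 42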